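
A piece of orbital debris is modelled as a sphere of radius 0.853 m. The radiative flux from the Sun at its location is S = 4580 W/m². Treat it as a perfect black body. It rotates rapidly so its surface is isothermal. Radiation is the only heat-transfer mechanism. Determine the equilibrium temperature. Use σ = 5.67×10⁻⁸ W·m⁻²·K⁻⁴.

T ≈ 377 K

At equilibrium, absorbed power = emitted power.
Absorbing cross-section = πr² = 2.286 m²; emitting surface = 4πr² = 9.143 m² (ratio 4).
S·A_cross = εσ·A_surf·T⁴  ⇒  T⁴ = S/(4σ).
T⁴ = 1.00·4580/(4·5.67×10⁻⁸) = 2.019×10¹⁰ K⁴.
T = (2.019×10¹⁰)^(1/4).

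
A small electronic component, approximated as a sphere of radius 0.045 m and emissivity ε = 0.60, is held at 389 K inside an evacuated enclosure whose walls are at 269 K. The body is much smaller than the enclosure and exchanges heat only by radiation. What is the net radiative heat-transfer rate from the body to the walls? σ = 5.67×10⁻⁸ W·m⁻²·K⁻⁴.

P_net ≈ 15.3 W

For a small grey body in a large enclosure: P_net = εσA(T_body⁴ − T_wall⁴).
A = 4πr² = 0.02545 m²; T_body⁴ − T_wall⁴ = 2.290×10¹⁰ − 5.236×10⁹ = 1.766×10¹⁰ K⁴.
|P_net| = 0.60·5.67×10⁻⁸·0.02545·1.766×10¹⁰.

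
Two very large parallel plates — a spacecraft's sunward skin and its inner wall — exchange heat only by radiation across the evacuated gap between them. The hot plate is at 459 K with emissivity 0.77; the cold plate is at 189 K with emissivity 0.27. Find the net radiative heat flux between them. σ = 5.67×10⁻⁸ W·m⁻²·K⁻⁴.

For two infinite grey parallel plates, q = σ(T₁⁴ − T₂⁴)/(1/ε₁ + 1/ε₂ − 1).
T₁⁴ − T₂⁴ = 4.439×10¹⁰ − 1.276×10⁹ = 4.311×10¹⁰ K⁴.
1/ε₁ + 1/ε₂ − 1 = 1.299 + 3.704 − 1 = 4.002.
q = 5.67×10⁻⁸ × 4.311×10¹⁰ / 4.002.

q ≈ 611 W/m²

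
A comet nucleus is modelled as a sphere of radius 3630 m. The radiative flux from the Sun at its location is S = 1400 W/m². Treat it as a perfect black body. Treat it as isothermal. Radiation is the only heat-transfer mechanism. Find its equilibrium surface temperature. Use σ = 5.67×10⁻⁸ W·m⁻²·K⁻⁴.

At equilibrium, absorbed power = emitted power.
Absorbing cross-section = πr² = 4.140×10⁷ m²; emitting surface = 4πr² = 1.656×10⁸ m² (ratio 4).
S·A_cross = εσ·A_surf·T⁴  ⇒  T⁴ = S/(4σ).
T⁴ = 1.00·1400/(4·5.67×10⁻⁸) = 6.173×10⁹ K⁴.
T = (6.173×10⁹)^(1/4).

T ≈ 280 K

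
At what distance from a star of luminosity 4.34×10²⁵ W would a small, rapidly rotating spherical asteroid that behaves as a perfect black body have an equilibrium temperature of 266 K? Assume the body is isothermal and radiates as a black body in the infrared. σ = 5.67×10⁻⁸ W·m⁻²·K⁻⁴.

d ≈ 5.52×10¹⁰ m

For an isothermal black-emitting sphere, (1−a)S·πr² = σ·4πr²·T⁴ ⇒ S = 4σT⁴/(1−a).
S = 4·5.67×10⁻⁸·(266)⁴/1.00 = 1135 W/m².
Flux falls as S = L/(4πd²), so d = √(L/(4πS)) = √(4.34×10²⁵/(4π·1135)).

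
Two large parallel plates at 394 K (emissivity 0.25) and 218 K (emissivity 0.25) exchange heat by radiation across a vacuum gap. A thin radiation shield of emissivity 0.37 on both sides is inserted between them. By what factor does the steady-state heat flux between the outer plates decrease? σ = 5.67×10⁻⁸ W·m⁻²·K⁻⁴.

Without shield: q₀ = σΔ(T⁴)/(1/ε₁+1/ε₂−1) with denominator 7.000.
With shield the two gaps are in series; the resistances add: (1/ε₁+1/ε_s−1)+(1/ε_s+1/ε₂−1) = 5.703+5.703 = 11.41.
Heat-flux ratio q₀/q = 11.41/7.000.

factor ≈ 1.63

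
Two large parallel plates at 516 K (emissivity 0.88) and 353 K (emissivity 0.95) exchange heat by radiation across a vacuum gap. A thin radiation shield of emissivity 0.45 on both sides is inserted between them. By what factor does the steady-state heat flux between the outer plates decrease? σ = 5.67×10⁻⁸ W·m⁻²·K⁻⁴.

Without shield: q₀ = σΔ(T⁴)/(1/ε₁+1/ε₂−1) with denominator 1.189.
With shield the two gaps are in series; the resistances add: (1/ε₁+1/ε_s−1)+(1/ε_s+1/ε₂−1) = 2.359+2.275 = 4.633.
Heat-flux ratio q₀/q = 4.633/1.189.

factor ≈ 3.90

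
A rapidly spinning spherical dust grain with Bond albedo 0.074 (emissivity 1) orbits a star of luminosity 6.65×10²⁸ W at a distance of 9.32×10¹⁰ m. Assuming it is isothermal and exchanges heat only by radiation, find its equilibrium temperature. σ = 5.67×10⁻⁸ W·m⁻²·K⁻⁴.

First find the stellar flux at distance d: S = L/(4πd²) = 6.65×10²⁸/(4π·(9.32×10¹⁰)²) = 6.092×10⁵ W/m².
For an isothermal sphere, absorbed (1−a)S·πr² = emitted σ·4πr²·T⁴, so T⁴ = (1−a)S/(4σ).
T⁴ = 0.926·6.092×10⁵/(4·5.67×10⁻⁸) = 2.487×10¹² K⁴.

T ≈ 1260 K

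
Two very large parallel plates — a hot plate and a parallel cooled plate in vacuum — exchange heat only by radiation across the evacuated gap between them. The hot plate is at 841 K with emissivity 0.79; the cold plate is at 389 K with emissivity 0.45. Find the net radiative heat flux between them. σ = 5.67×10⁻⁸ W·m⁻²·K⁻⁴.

q ≈ 10900 W/m²

For two infinite grey parallel plates, q = σ(T₁⁴ − T₂⁴)/(1/ε₁ + 1/ε₂ − 1).
T₁⁴ − T₂⁴ = 5.002×10¹¹ − 2.290×10¹⁰ = 4.773×10¹¹ K⁴.
1/ε₁ + 1/ε₂ − 1 = 1.266 + 2.222 − 1 = 2.488.
q = 5.67×10⁻⁸ × 4.773×10¹¹ / 2.488.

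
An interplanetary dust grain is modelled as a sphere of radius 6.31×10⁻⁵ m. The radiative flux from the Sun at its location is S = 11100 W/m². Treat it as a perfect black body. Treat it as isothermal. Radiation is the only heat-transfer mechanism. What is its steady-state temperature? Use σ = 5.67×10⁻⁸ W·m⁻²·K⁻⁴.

T ≈ 470 K

At equilibrium, absorbed power = emitted power.
Absorbing cross-section = πr² = 1.251×10⁻⁸ m²; emitting surface = 4πr² = 5.003×10⁻⁸ m² (ratio 4).
S·A_cross = εσ·A_surf·T⁴  ⇒  T⁴ = S/(4σ).
T⁴ = 1.00·11100/(4·5.67×10⁻⁸) = 4.894×10¹⁰ K⁴.
T = (4.894×10¹⁰)^(1/4).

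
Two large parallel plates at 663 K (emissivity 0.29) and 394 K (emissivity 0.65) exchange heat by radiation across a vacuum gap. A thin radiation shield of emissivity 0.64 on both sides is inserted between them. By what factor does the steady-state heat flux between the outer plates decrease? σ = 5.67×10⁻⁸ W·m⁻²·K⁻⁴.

factor ≈ 1.53

Without shield: q₀ = σΔ(T⁴)/(1/ε₁+1/ε₂−1) with denominator 3.987.
With shield the two gaps are in series; the resistances add: (1/ε₁+1/ε_s−1)+(1/ε_s+1/ε₂−1) = 4.011+2.101 = 6.112.
Heat-flux ratio q₀/q = 6.112/3.987.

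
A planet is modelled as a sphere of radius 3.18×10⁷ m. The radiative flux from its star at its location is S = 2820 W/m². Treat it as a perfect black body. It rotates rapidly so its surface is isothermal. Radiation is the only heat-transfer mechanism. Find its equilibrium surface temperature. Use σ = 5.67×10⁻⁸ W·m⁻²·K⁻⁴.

T ≈ 334 K

At equilibrium, absorbed power = emitted power.
Absorbing cross-section = πr² = 3.177×10¹⁵ m²; emitting surface = 4πr² = 1.271×10¹⁶ m² (ratio 4).
S·A_cross = εσ·A_surf·T⁴  ⇒  T⁴ = S/(4σ).
T⁴ = 1.00·2820/(4·5.67×10⁻⁸) = 1.243×10¹⁰ K⁴.
T = (1.243×10¹⁰)^(1/4).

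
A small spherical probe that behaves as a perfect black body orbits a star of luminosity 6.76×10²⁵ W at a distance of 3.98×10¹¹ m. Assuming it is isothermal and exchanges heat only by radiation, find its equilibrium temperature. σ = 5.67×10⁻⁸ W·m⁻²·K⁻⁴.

First find the stellar flux at distance d: S = L/(4πd²) = 6.76×10²⁵/(4π·(3.98×10¹¹)²) = 33.96 W/m².
For an isothermal sphere, absorbed (1−a)S·πr² = emitted σ·4πr²·T⁴, so T⁴ = (1−a)S/(4σ).
T⁴ = 1.00·33.96/(4·5.67×10⁻⁸) = 1.497×10⁸ K⁴.

T ≈ 111 K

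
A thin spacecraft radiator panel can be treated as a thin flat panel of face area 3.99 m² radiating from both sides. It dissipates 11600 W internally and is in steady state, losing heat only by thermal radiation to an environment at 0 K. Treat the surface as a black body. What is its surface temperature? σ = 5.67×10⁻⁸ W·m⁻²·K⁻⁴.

Steady state: internal power = radiated power, P = εσA T⁴.
Radiating area A = 2·3.99 = 7.980 m².
T⁴ = P/(εσA) = 11600/(1.0·5.67×10⁻⁸·7.980) = 2.564×10¹⁰ K⁴.
T = (2.564×10¹⁰)^(1/4).

T ≈ 400 K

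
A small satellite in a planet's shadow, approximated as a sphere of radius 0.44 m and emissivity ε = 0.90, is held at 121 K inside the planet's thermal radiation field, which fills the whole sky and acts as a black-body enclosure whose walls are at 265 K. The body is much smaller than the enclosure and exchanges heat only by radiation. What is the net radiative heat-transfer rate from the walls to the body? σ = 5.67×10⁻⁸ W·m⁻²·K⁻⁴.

P_net ≈ 586 W

For a small grey body in a large enclosure: P_net = εσA(T_body⁴ − T_wall⁴).
A = 4πr² = 2.433 m²; T_body⁴ − T_wall⁴ = 2.144×10⁸ − 4.932×10⁹ = -4.717×10⁹ K⁴.
|P_net| = 0.90·5.67×10⁻⁸·2.433·4.717×10⁹.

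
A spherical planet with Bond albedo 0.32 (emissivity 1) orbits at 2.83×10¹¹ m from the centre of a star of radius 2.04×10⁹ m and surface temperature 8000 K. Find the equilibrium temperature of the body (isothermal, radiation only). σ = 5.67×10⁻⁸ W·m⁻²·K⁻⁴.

T ≈ 436 K

The star's surface emits σT_*⁴; at distance d the flux is S = σT_*⁴(R_*/d)².
S = 5.67×10⁻⁸·(8000)⁴·(2.04×10⁹/2.83×10¹¹)² = 12070 W/m².
For an isothermal sphere T⁴ = (1−a)S/(4σ) = 3.618×10¹⁰ K⁴.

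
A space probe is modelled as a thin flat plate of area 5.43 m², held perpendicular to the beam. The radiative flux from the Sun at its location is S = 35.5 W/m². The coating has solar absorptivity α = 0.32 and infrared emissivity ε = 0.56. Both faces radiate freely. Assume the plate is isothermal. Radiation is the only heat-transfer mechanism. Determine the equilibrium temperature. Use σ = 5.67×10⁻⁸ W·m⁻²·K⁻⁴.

At equilibrium, absorbed power = emitted power.
Absorbing cross-section = A = 5.430 m²; emitting surface = 2A = 10.86 m² (ratio 2).
αS·A_cross = εσ·A_surf·T⁴  ⇒  T⁴ = αS/(ε·2σ).
T⁴ = 0.320·35.5/(0.56·2·5.67×10⁻⁸) = 1.789×10⁸ K⁴.
T = (1.789×10⁸)^(1/4).

T ≈ 116 K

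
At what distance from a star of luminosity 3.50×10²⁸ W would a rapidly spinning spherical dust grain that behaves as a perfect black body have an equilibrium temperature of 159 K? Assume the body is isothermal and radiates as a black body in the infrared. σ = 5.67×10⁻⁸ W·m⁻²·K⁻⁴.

For an isothermal black-emitting sphere, (1−a)S·πr² = σ·4πr²·T⁴ ⇒ S = 4σT⁴/(1−a).
S = 4·5.67×10⁻⁸·(159)⁴/1.00 = 145.0 W/m².
Flux falls as S = L/(4πd²), so d = √(L/(4πS)) = √(3.50×10²⁸/(4π·145.0)).

d ≈ 4.38×10¹² m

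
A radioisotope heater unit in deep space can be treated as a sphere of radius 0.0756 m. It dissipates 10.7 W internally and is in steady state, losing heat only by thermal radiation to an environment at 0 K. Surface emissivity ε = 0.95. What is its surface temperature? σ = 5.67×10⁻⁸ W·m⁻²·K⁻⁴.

Steady state: internal power = radiated power, P = εσA T⁴.
Radiating area A = 4πr² = 0.07182 m².
T⁴ = P/(εσA) = 10.7/(0.95·5.67×10⁻⁸·0.07182) = 2.766×10⁹ K⁴.
T = (2.766×10⁹)^(1/4).

T ≈ 229 K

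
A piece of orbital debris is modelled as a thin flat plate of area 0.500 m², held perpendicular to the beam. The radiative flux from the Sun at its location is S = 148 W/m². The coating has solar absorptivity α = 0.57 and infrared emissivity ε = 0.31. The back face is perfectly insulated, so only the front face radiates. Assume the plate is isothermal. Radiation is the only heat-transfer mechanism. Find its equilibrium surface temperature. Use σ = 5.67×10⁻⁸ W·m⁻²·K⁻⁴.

At equilibrium, absorbed power = emitted power.
Absorbing cross-section = A = 0.5000 m²; emitting surface = A = 0.5000 m² (ratio 1).
αS·A_cross = εσ·A_surf·T⁴  ⇒  T⁴ = αS/(ε·1σ).
T⁴ = 0.570·148/(0.31·1·5.67×10⁻⁸) = 4.799×10⁹ K⁴.
T = (4.799×10⁹)^(1/4).

T ≈ 263 K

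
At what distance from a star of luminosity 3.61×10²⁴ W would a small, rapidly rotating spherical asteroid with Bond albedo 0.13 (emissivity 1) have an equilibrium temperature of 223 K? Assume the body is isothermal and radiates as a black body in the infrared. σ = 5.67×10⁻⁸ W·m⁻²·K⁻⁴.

d ≈ 2.11×10¹⁰ m

For an isothermal black-emitting sphere, (1−a)S·πr² = σ·4πr²·T⁴ ⇒ S = 4σT⁴/(1−a).
S = 4·5.67×10⁻⁸·(223)⁴/0.870 = 644.7 W/m².
Flux falls as S = L/(4πd²), so d = √(L/(4πS)) = √(3.61×10²⁴/(4π·644.7)).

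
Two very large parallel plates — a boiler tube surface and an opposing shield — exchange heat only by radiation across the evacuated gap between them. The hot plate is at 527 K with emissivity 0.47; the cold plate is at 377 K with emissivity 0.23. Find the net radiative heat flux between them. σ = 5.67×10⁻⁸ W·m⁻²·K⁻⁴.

q ≈ 590 W/m²

For two infinite grey parallel plates, q = σ(T₁⁴ − T₂⁴)/(1/ε₁ + 1/ε₂ − 1).
T₁⁴ − T₂⁴ = 7.713×10¹⁰ − 2.020×10¹⁰ = 5.693×10¹⁰ K⁴.
1/ε₁ + 1/ε₂ − 1 = 2.128 + 4.348 − 1 = 5.475.
q = 5.67×10⁻⁸ × 5.693×10¹⁰ / 5.475.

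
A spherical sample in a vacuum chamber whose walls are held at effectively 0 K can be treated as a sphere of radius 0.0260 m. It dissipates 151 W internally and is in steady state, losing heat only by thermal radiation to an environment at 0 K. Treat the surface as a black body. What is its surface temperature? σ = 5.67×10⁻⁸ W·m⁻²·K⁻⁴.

Steady state: internal power = radiated power, P = εσA T⁴.
Radiating area A = 4πr² = 0.008495 m².
T⁴ = P/(εσA) = 151/(1.0·5.67×10⁻⁸·0.008495) = 3.135×10¹¹ K⁴.
T = (3.135×10¹¹)^(1/4).

T ≈ 748 K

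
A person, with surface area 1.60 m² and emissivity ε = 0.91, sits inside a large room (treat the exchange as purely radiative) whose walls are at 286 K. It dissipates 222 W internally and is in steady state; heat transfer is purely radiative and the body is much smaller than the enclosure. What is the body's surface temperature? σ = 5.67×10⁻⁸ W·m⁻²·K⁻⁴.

For a small grey body in a large enclosure, net radiated power = εσA(T⁴ − T_w⁴).
Steady state: P = εσA(T⁴ − T_w⁴) with A = 1.60 m².
T⁴ = P/(εσA) + T_w⁴ = 222/(0.91·5.67×10⁻⁸·1.600) + (286)⁴
    = 2.689×10⁹ + 6.691×10⁹ = 9.380×10⁹ K⁴.

T ≈ 311 K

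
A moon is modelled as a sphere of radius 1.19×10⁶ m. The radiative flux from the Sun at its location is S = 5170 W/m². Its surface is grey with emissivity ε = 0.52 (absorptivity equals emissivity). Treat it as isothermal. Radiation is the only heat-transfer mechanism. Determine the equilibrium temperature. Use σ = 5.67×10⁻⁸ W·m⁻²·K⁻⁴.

T ≈ 389 K

At equilibrium, absorbed power = emitted power.
Absorbing cross-section = πr² = 4.449×10¹² m²; emitting surface = 4πr² = 1.780×10¹³ m² (ratio 4).
εS·A_cross = εσ·A_surf·T⁴  ⇒  T⁴ = S/(4σ)   (ε cancels).
T⁴ = 5170/(4·5.67×10⁻⁸) = 2.280×10¹⁰ K⁴.
T = (2.280×10¹⁰)^(1/4).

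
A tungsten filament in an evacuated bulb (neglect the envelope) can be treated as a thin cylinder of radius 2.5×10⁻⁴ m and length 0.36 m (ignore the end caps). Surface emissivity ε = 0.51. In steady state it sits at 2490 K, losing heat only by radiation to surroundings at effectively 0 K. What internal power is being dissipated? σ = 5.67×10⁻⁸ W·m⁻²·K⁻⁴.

Steady state: P = εσA T⁴.
A = 2πrL = 5.655×10⁻⁴ m²; T⁴ = (2490)⁴ = 3.844×10¹³ K⁴.
P = 0.51 × 5.67×10⁻⁸ × 5.655×10⁻⁴ × 3.844×10¹³.

P ≈ 629 W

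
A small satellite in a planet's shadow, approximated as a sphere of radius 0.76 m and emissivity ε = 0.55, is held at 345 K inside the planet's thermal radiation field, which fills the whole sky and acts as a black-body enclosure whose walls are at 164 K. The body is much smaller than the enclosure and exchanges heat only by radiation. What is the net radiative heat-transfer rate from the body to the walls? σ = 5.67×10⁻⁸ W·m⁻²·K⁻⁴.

P_net ≈ 3040 W

For a small grey body in a large enclosure: P_net = εσA(T_body⁴ − T_wall⁴).
A = 4πr² = 7.258 m²; T_body⁴ − T_wall⁴ = 1.417×10¹⁰ − 7.234×10⁸ = 1.344×10¹⁰ K⁴.
|P_net| = 0.55·5.67×10⁻⁸·7.258·1.344×10¹⁰.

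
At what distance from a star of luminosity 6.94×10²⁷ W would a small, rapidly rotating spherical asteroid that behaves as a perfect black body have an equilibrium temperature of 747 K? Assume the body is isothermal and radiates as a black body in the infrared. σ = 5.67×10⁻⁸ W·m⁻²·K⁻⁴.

d ≈ 8.84×10¹⁰ m

For an isothermal black-emitting sphere, (1−a)S·πr² = σ·4πr²·T⁴ ⇒ S = 4σT⁴/(1−a).
S = 4·5.67×10⁻⁸·(747)⁴/1.00 = 70620 W/m².
Flux falls as S = L/(4πd²), so d = √(L/(4πS)) = √(6.94×10²⁷/(4π·70620)).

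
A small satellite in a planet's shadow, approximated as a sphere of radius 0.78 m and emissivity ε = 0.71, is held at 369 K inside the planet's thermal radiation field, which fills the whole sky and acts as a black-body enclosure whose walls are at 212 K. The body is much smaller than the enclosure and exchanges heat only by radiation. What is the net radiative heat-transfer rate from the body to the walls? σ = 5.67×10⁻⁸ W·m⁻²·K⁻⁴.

P_net ≈ 5080 W

For a small grey body in a large enclosure: P_net = εσA(T_body⁴ − T_wall⁴).
A = 4πr² = 7.645 m²; T_body⁴ − T_wall⁴ = 1.854×10¹⁰ − 2.020×10⁹ = 1.652×10¹⁰ K⁴.
|P_net| = 0.71·5.67×10⁻⁸·7.645·1.652×10¹⁰.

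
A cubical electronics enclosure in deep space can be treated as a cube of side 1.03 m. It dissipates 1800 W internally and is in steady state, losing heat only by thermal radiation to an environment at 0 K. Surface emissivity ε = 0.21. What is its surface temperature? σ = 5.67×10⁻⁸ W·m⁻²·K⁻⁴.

Steady state: internal power = radiated power, P = εσA T⁴.
Radiating area A = 6L² = 6.365 m².
T⁴ = P/(εσA) = 1800/(0.21·5.67×10⁻⁸·6.365) = 2.375×10¹⁰ K⁴.
T = (2.375×10¹⁰)^(1/4).

T ≈ 393 K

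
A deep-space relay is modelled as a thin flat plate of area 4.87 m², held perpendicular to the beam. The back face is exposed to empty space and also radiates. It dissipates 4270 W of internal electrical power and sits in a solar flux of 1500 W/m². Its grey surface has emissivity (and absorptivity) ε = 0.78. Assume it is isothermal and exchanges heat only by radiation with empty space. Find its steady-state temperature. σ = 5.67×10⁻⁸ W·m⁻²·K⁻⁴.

At steady state, absorbed solar power + internal power = radiated power.
Absorbed: α·S·A_cross = 0.78·1500·4.870 = 5698 W (cross-section A).
Total input = 5698 + 4270 = 9968 W.
Radiated: εσ·A_surf·T⁴ with A_surf = 2A = 9.740 m².
T⁴ = 9968/(0.78·5.67×10⁻⁸·9.740) = 2.314×10¹⁰ K⁴.

T ≈ 390 K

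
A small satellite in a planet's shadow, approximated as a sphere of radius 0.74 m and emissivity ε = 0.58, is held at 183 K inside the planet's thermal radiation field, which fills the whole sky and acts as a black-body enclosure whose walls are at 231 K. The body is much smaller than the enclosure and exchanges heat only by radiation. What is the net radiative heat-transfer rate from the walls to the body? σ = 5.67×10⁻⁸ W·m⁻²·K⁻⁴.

For a small grey body in a large enclosure: P_net = εσA(T_body⁴ − T_wall⁴).
A = 4πr² = 6.881 m²; T_body⁴ − T_wall⁴ = 1.122×10⁹ − 2.847×10⁹ = -1.726×10⁹ K⁴.
|P_net| = 0.58·5.67×10⁻⁸·6.881·1.726×10⁹.

P_net ≈ 391 W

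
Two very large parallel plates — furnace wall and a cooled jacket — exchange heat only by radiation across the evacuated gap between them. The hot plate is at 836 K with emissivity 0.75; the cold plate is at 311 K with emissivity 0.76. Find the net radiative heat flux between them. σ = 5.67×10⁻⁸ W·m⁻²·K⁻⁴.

For two infinite grey parallel plates, q = σ(T₁⁴ − T₂⁴)/(1/ε₁ + 1/ε₂ − 1).
T₁⁴ − T₂⁴ = 4.885×10¹¹ − 9.355×10⁹ = 4.791×10¹¹ K⁴.
1/ε₁ + 1/ε₂ − 1 = 1.333 + 1.316 − 1 = 1.649.
q = 5.67×10⁻⁸ × 4.791×10¹¹ / 1.649.

q ≈ 16500 W/m²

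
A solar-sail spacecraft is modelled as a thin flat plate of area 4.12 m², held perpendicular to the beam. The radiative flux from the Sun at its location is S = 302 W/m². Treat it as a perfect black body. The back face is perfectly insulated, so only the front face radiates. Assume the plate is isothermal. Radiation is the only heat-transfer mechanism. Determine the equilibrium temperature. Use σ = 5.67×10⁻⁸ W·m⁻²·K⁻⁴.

At equilibrium, absorbed power = emitted power.
Absorbing cross-section = A = 4.120 m²; emitting surface = A = 4.120 m² (ratio 1).
S·A_cross = εσ·A_surf·T⁴  ⇒  T⁴ = S/(1σ).
T⁴ = 1.00·302/(1·5.67×10⁻⁸) = 5.326×10⁹ K⁴.
T = (5.326×10⁹)^(1/4).

T ≈ 270 K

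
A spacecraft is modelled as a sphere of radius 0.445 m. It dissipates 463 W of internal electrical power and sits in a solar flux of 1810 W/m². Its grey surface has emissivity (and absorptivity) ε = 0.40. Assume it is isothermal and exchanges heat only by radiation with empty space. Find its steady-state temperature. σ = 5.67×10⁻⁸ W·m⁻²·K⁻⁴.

At steady state, absorbed solar power + internal power = radiated power.
Absorbed: α·S·A_cross = 0.40·1810·0.6221 = 450.4 W (cross-section πr²).
Total input = 450.4 + 463 = 913.4 W.
Radiated: εσ·A_surf·T⁴ with A_surf = 4πr² = 2.488 m².
T⁴ = 913.4/(0.40·5.67×10⁻⁸·2.488) = 1.618×10¹⁰ K⁴.

T ≈ 357 K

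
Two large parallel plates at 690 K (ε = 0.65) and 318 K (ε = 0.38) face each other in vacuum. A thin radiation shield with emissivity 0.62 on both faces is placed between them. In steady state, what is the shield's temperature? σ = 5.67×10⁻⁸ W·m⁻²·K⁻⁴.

T_s ≈ 612 K

In steady state the net flux on the hot side equals that on the cold side.
σ(T₁⁴−T_s⁴)/D₁ = σ(T_s⁴−T₂⁴)/D₂, with D₁ = 1/ε₁+1/ε_s−1 = 2.151, D₂ = 1/ε_s+1/ε₂−1 = 3.244.
Solve for T_s⁴: T_s⁴ = (D₂·T₁⁴ + D₁·T₂⁴)/(D₁+D₂) = 1.404×10¹¹ K⁴.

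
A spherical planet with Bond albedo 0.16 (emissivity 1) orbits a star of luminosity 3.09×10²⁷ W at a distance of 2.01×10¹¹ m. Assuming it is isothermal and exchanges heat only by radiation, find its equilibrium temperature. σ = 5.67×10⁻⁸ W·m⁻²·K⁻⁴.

First find the stellar flux at distance d: S = L/(4πd²) = 3.09×10²⁷/(4π·(2.01×10¹¹)²) = 6086 W/m².
For an isothermal sphere, absorbed (1−a)S·πr² = emitted σ·4πr²·T⁴, so T⁴ = (1−a)S/(4σ).
T⁴ = 0.840·6086/(4·5.67×10⁻⁸) = 2.254×10¹⁰ K⁴.

T ≈ 387 K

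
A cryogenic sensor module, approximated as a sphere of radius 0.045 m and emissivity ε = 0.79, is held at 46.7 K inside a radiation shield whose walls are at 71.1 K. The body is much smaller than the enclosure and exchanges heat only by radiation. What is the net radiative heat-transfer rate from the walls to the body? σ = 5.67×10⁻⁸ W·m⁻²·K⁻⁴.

P_net ≈ 0.0237 W

For a small grey body in a large enclosure: P_net = εσA(T_body⁴ − T_wall⁴).
A = 4πr² = 0.02545 m²; T_body⁴ − T_wall⁴ = 4.756×10⁶ − 2.556×10⁷ = -2.080×10⁷ K⁴.
|P_net| = 0.79·5.67×10⁻⁸·0.02545·2.080×10⁷.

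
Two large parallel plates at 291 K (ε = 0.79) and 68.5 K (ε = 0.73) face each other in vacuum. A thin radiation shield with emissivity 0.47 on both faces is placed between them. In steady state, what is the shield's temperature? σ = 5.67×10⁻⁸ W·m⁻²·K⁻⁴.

T_s ≈ 246 K

In steady state the net flux on the hot side equals that on the cold side.
σ(T₁⁴−T_s⁴)/D₁ = σ(T_s⁴−T₂⁴)/D₂, with D₁ = 1/ε₁+1/ε_s−1 = 2.393, D₂ = 1/ε_s+1/ε₂−1 = 2.498.
Solve for T_s⁴: T_s⁴ = (D₂·T₁⁴ + D₁·T₂⁴)/(D₁+D₂) = 3.672×10⁹ K⁴.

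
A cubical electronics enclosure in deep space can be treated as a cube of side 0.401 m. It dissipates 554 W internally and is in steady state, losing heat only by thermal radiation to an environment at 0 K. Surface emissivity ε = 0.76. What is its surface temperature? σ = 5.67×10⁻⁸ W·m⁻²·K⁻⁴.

Steady state: internal power = radiated power, P = εσA T⁴.
Radiating area A = 6L² = 0.9648 m².
T⁴ = P/(εσA) = 554/(0.76·5.67×10⁻⁸·0.9648) = 1.333×10¹⁰ K⁴.
T = (1.333×10¹⁰)^(1/4).

T ≈ 340 K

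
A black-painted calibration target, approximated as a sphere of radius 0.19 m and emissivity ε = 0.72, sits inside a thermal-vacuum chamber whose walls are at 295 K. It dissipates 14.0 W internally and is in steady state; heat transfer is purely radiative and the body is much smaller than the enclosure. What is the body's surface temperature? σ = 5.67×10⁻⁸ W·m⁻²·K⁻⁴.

T ≈ 302 K

For a small grey body in a large enclosure, net radiated power = εσA(T⁴ − T_w⁴).
Steady state: P = εσA(T⁴ − T_w⁴) with A = 4πr² = 0.4536 m².
T⁴ = P/(εσA) + T_w⁴ = 14.0/(0.72·5.67×10⁻⁸·0.4536) + (295)⁴
    = 7.560×10⁸ + 7.573×10⁹ = 8.329×10⁹ K⁴.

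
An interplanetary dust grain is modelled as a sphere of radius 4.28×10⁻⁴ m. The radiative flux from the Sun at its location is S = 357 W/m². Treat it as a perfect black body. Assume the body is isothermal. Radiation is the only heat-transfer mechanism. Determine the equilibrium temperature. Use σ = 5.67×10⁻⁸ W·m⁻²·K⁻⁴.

At equilibrium, absorbed power = emitted power.
Absorbing cross-section = πr² = 5.755×10⁻⁷ m²; emitting surface = 4πr² = 2.302×10⁻⁶ m² (ratio 4).
S·A_cross = εσ·A_surf·T⁴  ⇒  T⁴ = S/(4σ).
T⁴ = 1.00·357/(4·5.67×10⁻⁸) = 1.574×10⁹ K⁴.
T = (1.574×10⁹)^(1/4).

T ≈ 199 K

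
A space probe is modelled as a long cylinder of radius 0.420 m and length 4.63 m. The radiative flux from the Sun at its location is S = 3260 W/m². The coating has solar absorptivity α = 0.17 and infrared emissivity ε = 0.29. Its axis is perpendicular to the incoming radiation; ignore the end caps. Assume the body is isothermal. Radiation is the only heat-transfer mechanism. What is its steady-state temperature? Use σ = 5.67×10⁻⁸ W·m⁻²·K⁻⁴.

At equilibrium, absorbed power = emitted power.
Absorbing cross-section = 2rL = 3.889 m²; emitting surface = 2πrL = 12.22 m² (ratio π).
αS·A_cross = εσ·A_surf·T⁴  ⇒  T⁴ = αS/(ε·πσ).
T⁴ = 0.170·3260/(0.29·π·5.67×10⁻⁸) = 1.073×10¹⁰ K⁴.
T = (1.073×10¹⁰)^(1/4).

T ≈ 322 K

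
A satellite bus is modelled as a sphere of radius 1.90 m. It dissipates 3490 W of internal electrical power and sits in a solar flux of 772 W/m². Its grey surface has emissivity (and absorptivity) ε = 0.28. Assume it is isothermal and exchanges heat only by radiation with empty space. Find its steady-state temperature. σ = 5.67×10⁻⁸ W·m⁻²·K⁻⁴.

T ≈ 301 K

At steady state, absorbed solar power + internal power = radiated power.
Absorbed: α·S·A_cross = 0.28·772·11.34 = 2452 W (cross-section πr²).
Total input = 2452 + 3490 = 5942 W.
Radiated: εσ·A_surf·T⁴ with A_surf = 4πr² = 45.36 m².
T⁴ = 5942/(0.28·5.67×10⁻⁸·45.36) = 8.250×10⁹ K⁴.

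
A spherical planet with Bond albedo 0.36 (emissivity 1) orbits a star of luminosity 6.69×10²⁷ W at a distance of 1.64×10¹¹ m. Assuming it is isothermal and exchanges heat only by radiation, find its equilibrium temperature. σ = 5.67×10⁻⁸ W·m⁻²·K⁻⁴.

First find the stellar flux at distance d: S = L/(4πd²) = 6.69×10²⁷/(4π·(1.64×10¹¹)²) = 19790 W/m².
For an isothermal sphere, absorbed (1−a)S·πr² = emitted σ·4πr²·T⁴, so T⁴ = (1−a)S/(4σ).
T⁴ = 0.640·19790/(4·5.67×10⁻⁸) = 5.586×10¹⁰ K⁴.

T ≈ 486 K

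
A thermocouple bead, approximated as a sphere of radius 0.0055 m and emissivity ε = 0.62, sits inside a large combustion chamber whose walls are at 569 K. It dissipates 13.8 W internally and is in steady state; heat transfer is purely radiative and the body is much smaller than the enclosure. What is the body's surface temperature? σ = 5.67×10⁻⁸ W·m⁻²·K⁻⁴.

T ≈ 1030 K

For a small grey body in a large enclosure, net radiated power = εσA(T⁴ − T_w⁴).
Steady state: P = εσA(T⁴ − T_w⁴) with A = 4πr² = 3.801×10⁻⁴ m².
T⁴ = P/(εσA) + T_w⁴ = 13.8/(0.62·5.67×10⁻⁸·3.801×10⁻⁴) + (569)⁴
    = 1.033×10¹² + 1.048×10¹¹ = 1.138×10¹² K⁴.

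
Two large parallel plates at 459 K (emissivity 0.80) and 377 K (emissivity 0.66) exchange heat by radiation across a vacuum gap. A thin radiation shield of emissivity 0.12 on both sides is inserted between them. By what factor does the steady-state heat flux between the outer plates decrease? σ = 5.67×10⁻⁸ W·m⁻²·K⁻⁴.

factor ≈ 9.88

Without shield: q₀ = σΔ(T⁴)/(1/ε₁+1/ε₂−1) with denominator 1.765.
With shield the two gaps are in series; the resistances add: (1/ε₁+1/ε_s−1)+(1/ε_s+1/ε₂−1) = 8.583+8.848 = 17.43.
Heat-flux ratio q₀/q = 17.43/1.765.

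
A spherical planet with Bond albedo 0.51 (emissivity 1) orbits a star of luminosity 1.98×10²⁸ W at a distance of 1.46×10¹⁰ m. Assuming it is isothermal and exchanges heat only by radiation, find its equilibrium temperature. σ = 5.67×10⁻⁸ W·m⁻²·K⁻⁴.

First find the stellar flux at distance d: S = L/(4πd²) = 1.98×10²⁸/(4π·(1.46×10¹⁰)²) = 7.392×10⁶ W/m².
For an isothermal sphere, absorbed (1−a)S·πr² = emitted σ·4πr²·T⁴, so T⁴ = (1−a)S/(4σ).
T⁴ = 0.490·7.392×10⁶/(4·5.67×10⁻⁸) = 1.597×10¹³ K⁴.

T ≈ 2000 K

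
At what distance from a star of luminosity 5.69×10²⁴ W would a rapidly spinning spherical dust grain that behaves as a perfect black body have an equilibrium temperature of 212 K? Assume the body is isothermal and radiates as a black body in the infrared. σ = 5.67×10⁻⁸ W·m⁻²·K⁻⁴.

d ≈ 3.14×10¹⁰ m

For an isothermal black-emitting sphere, (1−a)S·πr² = σ·4πr²·T⁴ ⇒ S = 4σT⁴/(1−a).
S = 4·5.67×10⁻⁸·(212)⁴/1.00 = 458.1 W/m².
Flux falls as S = L/(4πd²), so d = √(L/(4πS)) = √(5.69×10²⁴/(4π·458.1)).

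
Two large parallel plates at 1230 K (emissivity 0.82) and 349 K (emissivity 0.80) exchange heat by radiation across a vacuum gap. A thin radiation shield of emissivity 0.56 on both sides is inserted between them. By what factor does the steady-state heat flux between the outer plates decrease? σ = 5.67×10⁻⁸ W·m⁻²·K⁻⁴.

Without shield: q₀ = σΔ(T⁴)/(1/ε₁+1/ε₂−1) with denominator 1.470.
With shield the two gaps are in series; the resistances add: (1/ε₁+1/ε_s−1)+(1/ε_s+1/ε₂−1) = 2.005+2.036 = 4.041.
Heat-flux ratio q₀/q = 4.041/1.470.

factor ≈ 2.75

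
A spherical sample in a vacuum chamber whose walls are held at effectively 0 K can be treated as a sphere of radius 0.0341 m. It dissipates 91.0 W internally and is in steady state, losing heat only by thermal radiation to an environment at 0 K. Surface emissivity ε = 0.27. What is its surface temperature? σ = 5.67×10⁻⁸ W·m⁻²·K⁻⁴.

Steady state: internal power = radiated power, P = εσA T⁴.
Radiating area A = 4πr² = 0.01461 m².
T⁴ = P/(εσA) = 91.0/(0.27·5.67×10⁻⁸·0.01461) = 4.068×10¹¹ K⁴.
T = (4.068×10¹¹)^(1/4).

T ≈ 799 K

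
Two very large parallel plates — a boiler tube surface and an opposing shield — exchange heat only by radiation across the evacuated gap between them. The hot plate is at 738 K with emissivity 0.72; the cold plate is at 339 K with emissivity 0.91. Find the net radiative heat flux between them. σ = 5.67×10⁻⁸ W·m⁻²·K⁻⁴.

q ≈ 10800 W/m²

For two infinite grey parallel plates, q = σ(T₁⁴ − T₂⁴)/(1/ε₁ + 1/ε₂ − 1).
T₁⁴ − T₂⁴ = 2.966×10¹¹ − 1.321×10¹⁰ = 2.834×10¹¹ K⁴.
1/ε₁ + 1/ε₂ − 1 = 1.389 + 1.099 − 1 = 1.488.
q = 5.67×10⁻⁸ × 2.834×10¹¹ / 1.488.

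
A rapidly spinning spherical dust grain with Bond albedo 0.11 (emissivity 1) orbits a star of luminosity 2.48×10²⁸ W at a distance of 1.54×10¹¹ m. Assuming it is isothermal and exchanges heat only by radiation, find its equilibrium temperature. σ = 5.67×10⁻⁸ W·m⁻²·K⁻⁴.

T ≈ 756 K

First find the stellar flux at distance d: S = L/(4πd²) = 2.48×10²⁸/(4π·(1.54×10¹¹)²) = 83210 W/m².
For an isothermal sphere, absorbed (1−a)S·πr² = emitted σ·4πr²·T⁴, so T⁴ = (1−a)S/(4σ).
T⁴ = 0.890·83210/(4·5.67×10⁻⁸) = 3.265×10¹¹ K⁴.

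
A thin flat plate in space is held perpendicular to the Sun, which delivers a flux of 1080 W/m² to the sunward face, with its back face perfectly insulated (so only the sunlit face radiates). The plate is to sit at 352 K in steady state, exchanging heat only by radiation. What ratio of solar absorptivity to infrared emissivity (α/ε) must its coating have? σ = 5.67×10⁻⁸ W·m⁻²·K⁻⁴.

α/ε ≈ 0.806

Balance: αS·A = εσ·1A·T⁴ ⇒ α/ε = σT⁴/S.
α/ε = 5.67×10⁻⁸·(352)⁴/1080 = 5.67×10⁻⁸·1.535×10¹⁰/1080.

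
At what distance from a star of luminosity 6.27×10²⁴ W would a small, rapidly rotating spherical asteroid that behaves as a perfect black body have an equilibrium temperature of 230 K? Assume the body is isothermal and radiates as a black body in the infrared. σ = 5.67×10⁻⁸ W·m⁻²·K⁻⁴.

d ≈ 2.80×10¹⁰ m

For an isothermal black-emitting sphere, (1−a)S·πr² = σ·4πr²·T⁴ ⇒ S = 4σT⁴/(1−a).
S = 4·5.67×10⁻⁸·(230)⁴/1.00 = 634.7 W/m².
Flux falls as S = L/(4πd²), so d = √(L/(4πS)) = √(6.27×10²⁴/(4π·634.7)).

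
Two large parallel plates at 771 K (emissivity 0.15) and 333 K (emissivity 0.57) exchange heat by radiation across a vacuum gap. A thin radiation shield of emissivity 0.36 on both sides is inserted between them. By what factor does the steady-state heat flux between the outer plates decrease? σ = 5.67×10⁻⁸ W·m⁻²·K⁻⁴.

Without shield: q₀ = σΔ(T⁴)/(1/ε₁+1/ε₂−1) with denominator 7.421.
With shield the two gaps are in series; the resistances add: (1/ε₁+1/ε_s−1)+(1/ε_s+1/ε₂−1) = 8.444+3.532 = 11.98.
Heat-flux ratio q₀/q = 11.98/7.421.

factor ≈ 1.61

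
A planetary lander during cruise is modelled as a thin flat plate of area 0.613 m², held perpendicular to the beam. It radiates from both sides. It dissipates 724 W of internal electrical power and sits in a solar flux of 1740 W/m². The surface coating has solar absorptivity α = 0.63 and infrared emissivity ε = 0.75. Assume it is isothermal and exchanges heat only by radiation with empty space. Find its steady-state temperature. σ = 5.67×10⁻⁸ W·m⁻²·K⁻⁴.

At steady state, absorbed solar power + internal power = radiated power.
Absorbed: α·S·A_cross = 0.63·1740·0.6130 = 672.0 W (cross-section A).
Total input = 672.0 + 724 = 1396 W.
Radiated: εσ·A_surf·T⁴ with A_surf = 2A = 1.226 m².
T⁴ = 1396/(0.75·5.67×10⁻⁸·1.226) = 2.678×10¹⁰ K⁴.

T ≈ 405 K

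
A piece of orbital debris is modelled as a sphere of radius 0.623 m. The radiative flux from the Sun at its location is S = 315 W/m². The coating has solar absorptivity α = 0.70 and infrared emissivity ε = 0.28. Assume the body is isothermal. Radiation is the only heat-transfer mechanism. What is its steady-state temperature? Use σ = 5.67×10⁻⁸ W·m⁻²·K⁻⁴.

T ≈ 243 K

At equilibrium, absorbed power = emitted power.
Absorbing cross-section = πr² = 1.219 m²; emitting surface = 4πr² = 4.877 m² (ratio 4).
αS·A_cross = εσ·A_surf·T⁴  ⇒  T⁴ = αS/(ε·4σ).
T⁴ = 0.700·315/(0.28·4·5.67×10⁻⁸) = 3.472×10⁹ K⁴.
T = (3.472×10⁹)^(1/4).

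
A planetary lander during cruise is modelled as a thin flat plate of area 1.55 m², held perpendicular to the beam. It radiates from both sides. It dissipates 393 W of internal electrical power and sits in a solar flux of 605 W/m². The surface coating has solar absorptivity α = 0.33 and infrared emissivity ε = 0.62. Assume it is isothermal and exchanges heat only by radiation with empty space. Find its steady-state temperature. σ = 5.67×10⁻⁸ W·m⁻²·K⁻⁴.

At steady state, absorbed solar power + internal power = radiated power.
Absorbed: α·S·A_cross = 0.33·605·1.550 = 309.5 W (cross-section A).
Total input = 309.5 + 393 = 702.5 W.
Radiated: εσ·A_surf·T⁴ with A_surf = 2A = 3.100 m².
T⁴ = 702.5/(0.62·5.67×10⁻⁸·3.100) = 6.446×10⁹ K⁴.

T ≈ 283 K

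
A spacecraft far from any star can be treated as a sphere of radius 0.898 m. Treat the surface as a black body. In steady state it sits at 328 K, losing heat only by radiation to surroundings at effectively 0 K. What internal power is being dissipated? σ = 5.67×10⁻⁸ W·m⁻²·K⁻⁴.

Steady state: P = εσA T⁴.
A = 4πr² = 10.13 m²; T⁴ = (328)⁴ = 1.157×10¹⁰ K⁴.
P = 1.0 × 5.67×10⁻⁸ × 10.13 × 1.157×10¹⁰.

P ≈ 6650 W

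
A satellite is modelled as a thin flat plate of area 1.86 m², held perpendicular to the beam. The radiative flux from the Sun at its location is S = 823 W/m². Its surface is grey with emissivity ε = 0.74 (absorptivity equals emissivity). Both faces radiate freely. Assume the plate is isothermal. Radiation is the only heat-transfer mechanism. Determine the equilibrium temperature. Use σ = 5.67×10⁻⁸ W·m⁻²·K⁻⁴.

T ≈ 292 K

At equilibrium, absorbed power = emitted power.
Absorbing cross-section = A = 1.860 m²; emitting surface = 2A = 3.720 m² (ratio 2).
εS·A_cross = εσ·A_surf·T⁴  ⇒  T⁴ = S/(2σ)   (ε cancels).
T⁴ = 823/(2·5.67×10⁻⁸) = 7.257×10⁹ K⁴.
T = (7.257×10⁹)^(1/4).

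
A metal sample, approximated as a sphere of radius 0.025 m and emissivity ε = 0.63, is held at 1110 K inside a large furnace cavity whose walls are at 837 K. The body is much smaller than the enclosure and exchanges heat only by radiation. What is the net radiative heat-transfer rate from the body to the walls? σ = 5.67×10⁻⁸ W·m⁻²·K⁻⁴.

P_net ≈ 288 W

For a small grey body in a large enclosure: P_net = εσA(T_body⁴ − T_wall⁴).
A = 4πr² = 0.007854 m²; T_body⁴ − T_wall⁴ = 1.518×10¹² − 4.908×10¹¹ = 1.027×10¹² K⁴.
|P_net| = 0.63·5.67×10⁻⁸·0.007854·1.027×10¹².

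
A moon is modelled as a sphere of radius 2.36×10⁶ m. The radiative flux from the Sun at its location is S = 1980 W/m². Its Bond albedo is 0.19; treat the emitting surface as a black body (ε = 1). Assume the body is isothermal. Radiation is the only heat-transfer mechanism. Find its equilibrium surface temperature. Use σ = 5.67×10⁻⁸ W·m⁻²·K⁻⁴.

At equilibrium, absorbed power = emitted power.
Absorbing cross-section = πr² = 1.750×10¹³ m²; emitting surface = 4πr² = 6.999×10¹³ m² (ratio 4).
(1−a)S·A_cross = εσ·A_surf·T⁴  ⇒  T⁴ = (1−a)S/(4σ).
T⁴ = 0.810·1980/(4·5.67×10⁻⁸) = 7.071×10⁹ K⁴.
T = (7.071×10⁹)^(1/4).

T ≈ 290 K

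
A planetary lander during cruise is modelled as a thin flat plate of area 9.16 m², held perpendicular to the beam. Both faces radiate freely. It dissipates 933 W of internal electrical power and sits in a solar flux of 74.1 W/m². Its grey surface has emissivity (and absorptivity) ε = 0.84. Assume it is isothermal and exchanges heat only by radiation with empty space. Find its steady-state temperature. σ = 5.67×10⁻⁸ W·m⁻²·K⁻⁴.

At steady state, absorbed solar power + internal power = radiated power.
Absorbed: α·S·A_cross = 0.84·74.1·9.160 = 570.2 W (cross-section A).
Total input = 570.2 + 933 = 1503 W.
Radiated: εσ·A_surf·T⁴ with A_surf = 2A = 18.32 m².
T⁴ = 1503/(0.84·5.67×10⁻⁸·18.32) = 1.723×10⁹ K⁴.

T ≈ 204 K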